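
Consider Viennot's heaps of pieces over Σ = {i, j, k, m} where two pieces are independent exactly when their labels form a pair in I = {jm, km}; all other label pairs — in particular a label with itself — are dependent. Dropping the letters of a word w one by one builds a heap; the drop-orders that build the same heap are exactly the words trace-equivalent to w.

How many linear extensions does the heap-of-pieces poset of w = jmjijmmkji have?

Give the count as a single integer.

piece 0:j — minimal
piece 1:m — minimal
piece 2:j rests on {0:j}
piece 3:i rests on {1:m, 2:j}
piece 4:j rests on {3:i}
piece 5:m rests on {3:i}
piece 6:m rests on {5:m}
piece 7:k rests on {4:j}
piece 8:j rests on {7:k}
piece 9:i rests on {6:m, 8:j}
minimal pieces: {0:j, 1:m}
ways to finish when only these pieces remain (= sum over removing one remaining piece with nothing left below it):
  1 left: {9}→1
  2 left: {6,9}→1  {8,9}→1
  3 left: {5,6,9}→1  {6,8,9}→2  {7,8,9}→1
  4 left: {4,7,8,9}→1  {5,6,8,9}→3  {6,7,8,9}→3
  5 left: {4,6,7,8,9}→4  {5,6,7,8,9}→6
  6 left: {4,5,6,7,8,9}→10
  7 left: {3,4,5,6,7,8,9}→10
  8 left: {1,3,4,5,6,7,8,9}→10  {2,3,4,5,6,7,8,9}→10
  placing 0:j first → 20 extensions
  placing 1:m first → 10 extensions
total linear extensions = 30

30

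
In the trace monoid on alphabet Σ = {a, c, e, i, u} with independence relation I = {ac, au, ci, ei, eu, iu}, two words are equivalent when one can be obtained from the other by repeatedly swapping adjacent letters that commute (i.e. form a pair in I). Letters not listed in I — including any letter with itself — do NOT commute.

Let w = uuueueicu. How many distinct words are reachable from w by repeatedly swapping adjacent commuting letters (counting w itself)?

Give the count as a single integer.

piece 0:u — minimal
piece 1:u rests on {0:u}
piece 2:u rests on {1:u}
piece 3:e — minimal
piece 4:u rests on {2:u}
piece 5:e rests on {3:e}
piece 6:i — minimal
piece 7:c rests on {4:u, 5:e}
piece 8:u rests on {7:c}
minimal pieces: {0:u, 3:e, 6:i}
ways to finish when only these pieces remain (= sum over removing one remaining piece with nothing left below it):
  1 left: {6}→1  {8}→1
  2 left: {6,8}→2  {7,8}→1
  3 left: {4,7,8}→1  {5,7,8}→1  {6,7,8}→3
  4 left: {2,4,7,8}→1  {3,5,7,8}→1  {4,5,7,8}→2  {4,6,7,8}→4  {5,6,7,8}→4
  5 left: {1,2,4,7,8}→1  {2,4,5,7,8}→3  {2,4,6,7,8}→5  {3,4,5,7,8}→3  {3,5,6,7,8}→5  {4,5,6,7,8}→10
  6 left: {0,1,2,4,7,8}→1  {1,2,4,5,7,8}→4  {1,2,4,6,7,8}→6  {2,3,4,5,7,8}→6  {2,4,5,6,7,8}→18  {3,4,5,6,7,8}→18
  7 left: {0,1,2,4,5,7,8}→5  {0,1,2,4,6,7,8}→7  {1,2,3,4,5,7,8}→10  {1,2,4,5,6,7,8}→28  {2,3,4,5,6,7,8}→42
  placing 0:u first → 80 extensions
  placing 3:e first → 40 extensions
  placing 6:i first → 15 extensions
total linear extensions = 135

135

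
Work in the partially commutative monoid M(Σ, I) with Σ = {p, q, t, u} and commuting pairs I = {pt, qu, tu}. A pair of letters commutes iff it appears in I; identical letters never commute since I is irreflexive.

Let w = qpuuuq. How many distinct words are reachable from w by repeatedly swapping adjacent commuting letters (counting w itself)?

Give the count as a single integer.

4

#0=q has no predecessor
#1=p depends on [0:q]
#2=u depends on [1:p]
#3=u depends on [2:u]
#4=u depends on [3:u]
#5=q depends on [1:p]
sources: [0:q]
N(rest) = Σ N(rest − s) over sources s of rest; N(one piece) = 1:
  size 1 → [4]=1  [5]=1
  size 2 → [3,4]=1  [4,5]=2
  size 3 → [2,3,4]=1  [3,4,5]=3
  size 4 → [2,3,4,5]=4
  first=0(q) contributes 4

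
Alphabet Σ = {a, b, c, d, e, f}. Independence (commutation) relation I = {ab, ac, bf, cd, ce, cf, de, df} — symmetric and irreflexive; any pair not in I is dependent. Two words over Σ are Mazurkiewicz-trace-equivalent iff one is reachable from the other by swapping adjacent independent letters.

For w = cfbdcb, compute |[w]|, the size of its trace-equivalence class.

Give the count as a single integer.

#0=c has no predecessor
#1=f has no predecessor
#2=b depends on [0:c]
#3=d depends on [2:b]
#4=c depends on [2:b]
#5=b depends on [3:d, 4:c]
sources: [0:c, 1:f]
N(rest) = Σ N(rest − s) over sources s of rest; N(one piece) = 1:
  size 1 → [1]=1  [5]=1
  size 2 → [1,5]=2  [3,5]=1  [4,5]=1
  size 3 → [1,3,5]=3  [1,4,5]=3  [3,4,5]=2
  size 4 → [1,3,4,5]=8  [2,3,4,5]=2
  first=0(c) contributes 10
  first=1(f) contributes 2
|[w]| = 12

12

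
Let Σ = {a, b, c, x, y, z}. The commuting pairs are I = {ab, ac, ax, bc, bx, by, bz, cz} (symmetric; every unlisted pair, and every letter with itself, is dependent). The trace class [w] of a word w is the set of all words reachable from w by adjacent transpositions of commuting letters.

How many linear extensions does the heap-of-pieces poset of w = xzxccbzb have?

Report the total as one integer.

84

#0=x has no predecessor
#1=z depends on [0:x]
#2=x depends on [1:z]
#3=c depends on [2:x]
#4=c depends on [3:c]
#5=b has no predecessor
#6=z depends on [2:x]
#7=b depends on [5:b]
sources: [0:x, 5:b]
N(rest) = Σ N(rest − s) over sources s of rest; N(one piece) = 1:
  size 1 → [4]=1  [6]=1  [7]=1
  size 2 → [3,4]=1  [4,6]=2  [4,7]=2  [5,7]=1  [6,7]=2
  size 3 → [3,4,6]=3  [3,4,7]=3  [4,5,7]=3  [4,6,7]=6  [5,6,7]=3
  size 4 → [2,3,4,6]=3  [3,4,5,7]=6  [3,4,6,7]=12  [4,5,6,7]=12
  size 5 → [1,2,3,4,6]=3  [2,3,4,6,7]=15  [3,4,5,6,7]=30
  size 6 → [0,1,2,3,4,6]=3  [1,2,3,4,6,7]=18  [2,3,4,5,6,7]=45
  first=0(x) contributes 63
  first=5(b) contributes 21
|[w]| = 84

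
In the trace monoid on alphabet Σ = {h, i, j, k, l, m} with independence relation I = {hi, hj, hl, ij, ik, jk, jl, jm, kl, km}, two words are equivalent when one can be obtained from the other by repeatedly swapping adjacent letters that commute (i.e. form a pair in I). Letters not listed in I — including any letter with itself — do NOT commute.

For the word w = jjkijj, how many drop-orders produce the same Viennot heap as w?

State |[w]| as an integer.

#0=j has no predecessor
#1=j depends on [0:j]
#2=k has no predecessor
#3=i has no predecessor
#4=j depends on [1:j]
#5=j depends on [4:j]
sources: [0:j, 2:k, 3:i]
N(rest) = Σ N(rest − s) over sources s of rest; N(one piece) = 1:
  size 1 → [2]=1  [3]=1  [5]=1
  size 2 → [2,3]=2  [2,5]=2  [3,5]=2  [4,5]=1
  size 3 → [1,4,5]=1  [2,3,5]=6  [2,4,5]=3  [3,4,5]=3
  size 4 → [0,1,4,5]=1  [1,2,4,5]=4  [1,3,4,5]=4  [2,3,4,5]=12
  first=0(j) contributes 20
  first=2(k) contributes 5
  first=3(i) contributes 5
|[w]| = 30

30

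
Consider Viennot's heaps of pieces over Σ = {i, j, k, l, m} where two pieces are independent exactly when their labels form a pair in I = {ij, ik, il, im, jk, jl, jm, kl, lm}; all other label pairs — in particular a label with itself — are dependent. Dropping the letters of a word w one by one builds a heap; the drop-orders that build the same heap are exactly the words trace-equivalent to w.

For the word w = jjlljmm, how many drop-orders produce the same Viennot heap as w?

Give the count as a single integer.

210

0(j) covers ∅
1(j) covers 0:j
2(l) covers ∅
3(l) covers 2:l
4(j) covers 1:j
5(m) covers ∅
6(m) covers 5:m
floor of heap: 0:j, 2:l, 5:m
completions by unplaced set U, small U first (add the entries for U minus each lowest piece of U):
  |U|=1: {3}:1  {4}:1  {6}:1
  |U|=2: {1,4}:1  {2,3}:1  {3,4}:2  {3,6}:2  {4,6}:2  {5,6}:1
  |U|=3: {0,1,4}:1  {1,3,4}:3  {1,4,6}:3  {2,3,4}:3  {2,3,6}:3  {3,4,6}:6  {3,5,6}:3  {4,5,6}:3
  |U|=4: {0,1,3,4}:4  {0,1,4,6}:4  {1,2,3,4}:6  {1,3,4,6}:12  {1,4,5,6}:6  {2,3,4,6}:12  {2,3,5,6}:6  {3,4,5,6}:12
  |U|=5: {0,1,2,3,4}:10  {0,1,3,4,6}:20  {0,1,4,5,6}:10  {1,2,3,4,6}:30  {1,3,4,5,6}:30  {2,3,4,5,6}:30
  start at 0(j): 90
  start at 2(l): 60
  start at 5(m): 60
sum over floor = 210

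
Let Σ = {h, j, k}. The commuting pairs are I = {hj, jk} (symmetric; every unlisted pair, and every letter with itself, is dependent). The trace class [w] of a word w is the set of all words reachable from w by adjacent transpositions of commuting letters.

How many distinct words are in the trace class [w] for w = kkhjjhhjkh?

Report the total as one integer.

120

drop 0:k onto floor
drop 1:k onto {0:k}
drop 2:h onto {1:k}
drop 3:j onto floor
drop 4:j onto {3:j}
drop 5:h onto {2:h}
drop 6:h onto {5:h}
drop 7:j onto {4:j}
drop 8:k onto {6:h}
drop 9:h onto {8:k}
ground layer = {0:k, 3:j}
drop-orders for the pieces not yet dropped (sum over which currently-grounded one goes next):
  1 to go: {7} 1  {9} 1
  2 to go: {4,7} 1  {7,9} 2  {8,9} 1
  3 to go: {3,4,7} 1  {4,7,9} 3  {6,8,9} 1  {7,8,9} 3
  4 to go: {3,4,7,9} 4  {4,7,8,9} 6  {5,6,8,9} 1  {6,7,8,9} 4
  5 to go: {2,5,6,8,9} 1  {3,4,7,8,9} 10  {4,6,7,8,9} 10  {5,6,7,8,9} 5
  6 to go: {1,2,5,6,8,9} 1  {2,5,6,7,8,9} 6  {3,4,6,7,8,9} 20  {4,5,6,7,8,9} 15
  7 to go: {0,1,2,5,6,8,9} 1  {1,2,5,6,7,8,9} 7  {2,4,5,6,7,8,9} 21  {3,4,5,6,7,8,9} 35
  8 to go: {0,1,2,5,6,7,8,9} 8  {1,2,4,5,6,7,8,9} 28  {2,3,4,5,6,7,8,9} 56
  if 0:k drops first: 84 orders
  if 3:j drops first: 36 orders
heap linearizations: 120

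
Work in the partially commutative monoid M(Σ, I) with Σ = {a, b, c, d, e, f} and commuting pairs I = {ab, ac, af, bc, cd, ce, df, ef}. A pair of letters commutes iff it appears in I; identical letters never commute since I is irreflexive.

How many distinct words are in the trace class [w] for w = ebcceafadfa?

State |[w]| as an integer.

301

#0=e has no predecessor
#1=b depends on [0:e]
#2=c has no predecessor
#3=c depends on [2:c]
#4=e depends on [1:b]
#5=a depends on [4:e]
#6=f depends on [1:b, 3:c]
#7=a depends on [5:a]
#8=d depends on [7:a]
#9=f depends on [6:f]
#10=a depends on [8:d]
sources: [0:e, 2:c]
N(rest) = Σ N(rest − s) over sources s of rest; N(one piece) = 1:
  size 1 → [9]=1  [10]=1
  size 2 → [6,9]=1  [8,10]=1  [9,10]=2
  size 3 → [3,6,9]=1  [6,9,10]=3  [7,8,10]=1  [8,9,10]=3
  size 4 → [2,3,6,9]=1  [3,6,9,10]=4  [5,7,8,10]=1  [6,8,9,10]=6  [7,8,9,10]=4
  size 5 → [2,3,6,9,10]=5  [3,6,8,9,10]=10  [4,5,7,8,10]=1  [5,7,8,9,10]=5  [6,7,8,9,10]=10
  size 6 → [2,3,6,8,9,10]=15  [3,6,7,8,9,10]=20  [4,5,7,8,9,10]=6  [5,6,7,8,9,10]=15
  size 7 → [2,3,6,7,8,9,10]=35  [3,5,6,7,8,9,10]=35  [4,5,6,7,8,9,10]=21
  size 8 → [1,4,5,6,7,8,9,10]=21  [2,3,5,6,7,8,9,10]=70  [3,4,5,6,7,8,9,10]=56
  size 9 → [0,1,4,5,6,7,8,9,10]=21  [1,3,4,5,6,7,8,9,10]=77  [2,3,4,5,6,7,8,9,10]=126
  first=0(e) contributes 203
  first=2(c) contributes 98
|[w]| = 301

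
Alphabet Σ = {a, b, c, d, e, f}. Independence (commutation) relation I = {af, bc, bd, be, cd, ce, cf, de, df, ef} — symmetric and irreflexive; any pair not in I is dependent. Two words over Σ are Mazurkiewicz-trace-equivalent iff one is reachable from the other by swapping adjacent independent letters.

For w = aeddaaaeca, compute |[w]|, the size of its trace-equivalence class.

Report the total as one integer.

6

piece 0:a — minimal
piece 1:e rests on {0:a}
piece 2:d rests on {0:a}
piece 3:d rests on {2:d}
piece 4:a rests on {1:e, 3:d}
piece 5:a rests on {4:a}
piece 6:a rests on {5:a}
piece 7:e rests on {6:a}
piece 8:c rests on {6:a}
piece 9:a rests on {7:e, 8:c}
minimal pieces: {0:a}
ways to finish when only these pieces remain (= sum over removing one remaining piece with nothing left below it):
  1 left: {9}→1
  2 left: {7,9}→1  {8,9}→1
  3 left: {7,8,9}→2
  4 left: {6,7,8,9}→2
  5 left: {5,6,7,8,9}→2
  6 left: {4,5,6,7,8,9}→2
  7 left: {1,4,5,6,7,8,9}→2  {3,4,5,6,7,8,9}→2
  8 left: {1,3,4,5,6,7,8,9}→4  {2,3,4,5,6,7,8,9}→2
  placing 0:a first → 6 extensions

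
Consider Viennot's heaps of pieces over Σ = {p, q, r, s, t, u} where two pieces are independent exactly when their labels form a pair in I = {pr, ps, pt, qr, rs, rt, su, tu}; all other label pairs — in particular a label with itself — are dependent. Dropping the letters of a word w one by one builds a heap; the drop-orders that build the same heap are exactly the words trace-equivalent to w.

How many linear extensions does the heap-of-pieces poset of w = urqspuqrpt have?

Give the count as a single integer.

94

piece 0:u — minimal
piece 1:r rests on {0:u}
piece 2:q rests on {0:u}
piece 3:s rests on {2:q}
piece 4:p rests on {2:q}
piece 5:u rests on {1:r, 4:p}
piece 6:q rests on {3:s, 5:u}
piece 7:r rests on {5:u}
piece 8:p rests on {6:q}
piece 9:t rests on {6:q}
minimal pieces: {0:u}
ways to finish when only these pieces remain (= sum over removing one remaining piece with nothing left below it):
  1 left: {7}→1  {8}→1  {9}→1
  2 left: {7,8}→2  {7,9}→2  {8,9}→2
  3 left: {6,8,9}→2  {7,8,9}→6
  4 left: {3,6,8,9}→2  {6,7,8,9}→8
  5 left: {3,6,7,8,9}→10  {5,6,7,8,9}→8
  6 left: {1,5,6,7,8,9}→8  {3,5,6,7,8,9}→18  {4,5,6,7,8,9}→8
  7 left: {1,3,5,6,7,8,9}→26  {1,4,5,6,7,8,9}→16  {3,4,5,6,7,8,9}→26
  8 left: {1,3,4,5,6,7,8,9}→68  {2,3,4,5,6,7,8,9}→26
  placing 0:u first → 94 extensions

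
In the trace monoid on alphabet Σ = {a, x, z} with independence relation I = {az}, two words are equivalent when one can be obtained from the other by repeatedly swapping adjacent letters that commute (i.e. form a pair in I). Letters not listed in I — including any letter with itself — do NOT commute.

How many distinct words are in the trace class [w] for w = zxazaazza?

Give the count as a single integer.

0(z) covers ∅
1(x) covers 0:z
2(a) covers 1:x
3(z) covers 1:x
4(a) covers 2:a
5(a) covers 4:a
6(z) covers 3:z
7(z) covers 6:z
8(a) covers 5:a
floor of heap: 0:z
completions by unplaced set U, small U first (add the entries for U minus each lowest piece of U):
  |U|=1: {7}:1  {8}:1
  |U|=2: {5,8}:1  {6,7}:1  {7,8}:2
  |U|=3: {3,6,7}:1  {4,5,8}:1  {5,7,8}:3  {6,7,8}:3
  |U|=4: {2,4,5,8}:1  {3,6,7,8}:4  {4,5,7,8}:4  {5,6,7,8}:6
  |U|=5: {2,4,5,7,8}:5  {3,5,6,7,8}:10  {4,5,6,7,8}:10
  |U|=6: {2,4,5,6,7,8}:15  {3,4,5,6,7,8}:20
  |U|=7: {2,3,4,5,6,7,8}:35
  start at 0(z): 35

35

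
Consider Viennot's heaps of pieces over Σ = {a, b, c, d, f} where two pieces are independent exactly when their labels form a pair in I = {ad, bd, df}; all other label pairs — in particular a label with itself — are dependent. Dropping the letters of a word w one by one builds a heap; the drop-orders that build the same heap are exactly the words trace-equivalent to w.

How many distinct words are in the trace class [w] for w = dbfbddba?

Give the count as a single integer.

piece 0:d — minimal
piece 1:b — minimal
piece 2:f rests on {1:b}
piece 3:b rests on {2:f}
piece 4:d rests on {0:d}
piece 5:d rests on {4:d}
piece 6:b rests on {3:b}
piece 7:a rests on {6:b}
minimal pieces: {0:d, 1:b}
ways to finish when only these pieces remain (= sum over removing one remaining piece with nothing left below it):
  1 left: {5}→1  {7}→1
  2 left: {4,5}→1  {5,7}→2  {6,7}→1
  3 left: {0,4,5}→1  {3,6,7}→1  {4,5,7}→3  {5,6,7}→3
  4 left: {0,4,5,7}→4  {2,3,6,7}→1  {3,5,6,7}→4  {4,5,6,7}→6
  5 left: {0,4,5,6,7}→10  {1,2,3,6,7}→1  {2,3,5,6,7}→5  {3,4,5,6,7}→10
  6 left: {0,3,4,5,6,7}→20  {1,2,3,5,6,7}→6  {2,3,4,5,6,7}→15
  placing 0:d first → 21 extensions
  placing 1:b first → 35 extensions
total linear extensions = 56

56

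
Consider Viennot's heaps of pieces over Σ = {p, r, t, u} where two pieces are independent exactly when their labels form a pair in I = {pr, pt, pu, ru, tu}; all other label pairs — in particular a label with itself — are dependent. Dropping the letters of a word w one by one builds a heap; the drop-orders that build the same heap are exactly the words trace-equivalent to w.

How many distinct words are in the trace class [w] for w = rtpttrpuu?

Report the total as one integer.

drop 0:r onto floor
drop 1:t onto {0:r}
drop 2:p onto floor
drop 3:t onto {1:t}
drop 4:t onto {3:t}
drop 5:r onto {4:t}
drop 6:p onto {2:p}
drop 7:u onto floor
drop 8:u onto {7:u}
ground layer = {0:r, 2:p, 7:u}
drop-orders for the pieces not yet dropped (sum over which currently-grounded one goes next):
  1 to go: {5} 1  {6} 1  {8} 1
  2 to go: {2,6} 1  {4,5} 1  {5,6} 2  {5,8} 2  {6,8} 2  {7,8} 1
  3 to go: {2,5,6} 3  {2,6,8} 3  {3,4,5} 1  {4,5,6} 3  {4,5,8} 3  {5,6,8} 6  {5,7,8} 3  {6,7,8} 3
  4 to go: {1,3,4,5} 1  {2,4,5,6} 6  {2,5,6,8} 12  {2,6,7,8} 6  {3,4,5,6} 4  {3,4,5,8} 4  {4,5,6,8} 12  {4,5,7,8} 6  {5,6,7,8} 12
  5 to go: {0,1,3,4,5} 1  {1,3,4,5,6} 5  {1,3,4,5,8} 5  {2,3,4,5,6} 10  {2,4,5,6,8} 30  {2,5,6,7,8} 30  {3,4,5,6,8} 20  {3,4,5,7,8} 10  {4,5,6,7,8} 30
  6 to go: {0,1,3,4,5,6} 6  {0,1,3,4,5,8} 6  {1,2,3,4,5,6} 15  {1,3,4,5,6,8} 30  {1,3,4,5,7,8} 15  {2,3,4,5,6,8} 60  {2,4,5,6,7,8} 90  {3,4,5,6,7,8} 60
  7 to go: {0,1,2,3,4,5,6} 21  {0,1,3,4,5,6,8} 42  {0,1,3,4,5,7,8} 21  {1,2,3,4,5,6,8} 105  {1,3,4,5,6,7,8} 105  {2,3,4,5,6,7,8} 210
  if 0:r drops first: 420 orders
  if 2:p drops first: 168 orders
  if 7:u drops first: 168 orders
heap linearizations: 756

756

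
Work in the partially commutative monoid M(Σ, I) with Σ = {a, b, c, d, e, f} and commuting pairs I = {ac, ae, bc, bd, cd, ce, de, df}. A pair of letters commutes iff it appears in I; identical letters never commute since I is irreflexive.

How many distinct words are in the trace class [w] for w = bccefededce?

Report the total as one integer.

1320

0(b) covers ∅
1(c) covers ∅
2(c) covers 1:c
3(e) covers 0:b
4(f) covers 2:c, 3:e
5(e) covers 4:f
6(d) covers ∅
7(e) covers 5:e
8(d) covers 6:d
9(c) covers 4:f
10(e) covers 7:e
floor of heap: 0:b, 1:c, 6:d
completions by unplaced set U, small U first (add the entries for U minus each lowest piece of U):
  |U|=1: {8}:1  {9}:1  {10}:1
  |U|=2: {6,8}:1  {7,10}:1  {8,9}:2  {8,10}:2  {9,10}:2
  |U|=3: {5,7,10}:1  {6,8,9}:3  {6,8,10}:3  {7,8,10}:3  {7,9,10}:3  {8,9,10}:6
  |U|=4: {5,7,8,10}:4  {5,7,9,10}:4  {6,7,8,10}:6  {6,8,9,10}:12  {7,8,9,10}:12
  |U|=5: {4,5,7,9,10}:4  {5,6,7,8,10}:10  {5,7,8,9,10}:20  {6,7,8,9,10}:30
  |U|=6: {2,4,5,7,9,10}:4  {3,4,5,7,9,10}:4  {4,5,7,8,9,10}:24  {5,6,7,8,9,10}:60
  |U|=7: {0,3,4,5,7,9,10}:4  {1,2,4,5,7,9,10}:4  {2,3,4,5,7,9,10}:8  {2,4,5,7,8,9,10}:28  {3,4,5,7,8,9,10}:28  {4,5,6,7,8,9,10}:84
  |U|=8: {0,2,3,4,5,7,9,10}:12  {0,3,4,5,7,8,9,10}:32  {1,2,3,4,5,7,9,10}:12  {1,2,4,5,7,8,9,10}:32  {2,3,4,5,7,8,9,10}:64  {2,4,5,6,7,8,9,10}:112  {3,4,5,6,7,8,9,10}:112
  |U|=9: {0,1,2,3,4,5,7,9,10}:24  {0,2,3,4,5,7,8,9,10}:108  {0,3,4,5,6,7,8,9,10}:144  {1,2,3,4,5,7,8,9,10}:108  {1,2,4,5,6,7,8,9,10}:144  {2,3,4,5,6,7,8,9,10}:288
  start at 0(b): 540
  start at 1(c): 540
  start at 6(d): 240
sum over floor = 1320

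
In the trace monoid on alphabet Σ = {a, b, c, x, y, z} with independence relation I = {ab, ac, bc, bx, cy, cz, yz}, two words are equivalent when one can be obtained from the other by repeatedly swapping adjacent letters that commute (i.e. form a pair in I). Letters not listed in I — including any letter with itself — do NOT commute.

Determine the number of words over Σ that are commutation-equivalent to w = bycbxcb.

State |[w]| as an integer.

#0=b has no predecessor
#1=y depends on [0:b]
#2=c has no predecessor
#3=b depends on [1:y]
#4=x depends on [1:y, 2:c]
#5=c depends on [4:x]
#6=b depends on [3:b]
sources: [0:b, 2:c]
N(rest) = Σ N(rest − s) over sources s of rest; N(one piece) = 1:
  size 1 → [5]=1  [6]=1
  size 2 → [3,6]=1  [4,5]=1  [5,6]=2
  size 3 → [2,4,5]=1  [3,5,6]=3  [4,5,6]=3
  size 4 → [2,4,5,6]=4  [3,4,5,6]=6
  size 5 → [1,3,4,5,6]=6  [2,3,4,5,6]=10
  first=0(b) contributes 16
  first=2(c) contributes 6
|[w]| = 22

22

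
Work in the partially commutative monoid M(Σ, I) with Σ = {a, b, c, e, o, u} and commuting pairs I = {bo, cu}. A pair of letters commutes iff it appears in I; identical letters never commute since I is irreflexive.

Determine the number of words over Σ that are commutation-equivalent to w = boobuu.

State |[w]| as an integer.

drop 0:b onto floor
drop 1:o onto floor
drop 2:o onto {1:o}
drop 3:b onto {0:b}
drop 4:u onto {2:o, 3:b}
drop 5:u onto {4:u}
ground layer = {0:b, 1:o}
drop-orders for the pieces not yet dropped (sum over which currently-grounded one goes next):
  1 to go: {5} 1
  2 to go: {4,5} 1
  3 to go: {2,4,5} 1  {3,4,5} 1
  4 to go: {0,3,4,5} 1  {1,2,4,5} 1  {2,3,4,5} 2
  if 0:b drops first: 3 orders
  if 1:o drops first: 3 orders
heap linearizations: 6

6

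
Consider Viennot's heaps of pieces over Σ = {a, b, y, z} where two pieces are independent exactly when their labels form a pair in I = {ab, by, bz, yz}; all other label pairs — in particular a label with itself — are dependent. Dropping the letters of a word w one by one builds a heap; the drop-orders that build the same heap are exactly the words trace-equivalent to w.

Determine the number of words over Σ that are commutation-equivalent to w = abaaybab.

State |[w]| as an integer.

56

#0=a has no predecessor
#1=b has no predecessor
#2=a depends on [0:a]
#3=a depends on [2:a]
#4=y depends on [3:a]
#5=b depends on [1:b]
#6=a depends on [4:y]
#7=b depends on [5:b]
sources: [0:a, 1:b]
N(rest) = Σ N(rest − s) over sources s of rest; N(one piece) = 1:
  size 1 → [6]=1  [7]=1
  size 2 → [4,6]=1  [5,7]=1  [6,7]=2
  size 3 → [1,5,7]=1  [3,4,6]=1  [4,6,7]=3  [5,6,7]=3
  size 4 → [1,5,6,7]=4  [2,3,4,6]=1  [3,4,6,7]=4  [4,5,6,7]=6
  size 5 → [0,2,3,4,6]=1  [1,4,5,6,7]=10  [2,3,4,6,7]=5  [3,4,5,6,7]=10
  size 6 → [0,2,3,4,6,7]=6  [1,3,4,5,6,7]=20  [2,3,4,5,6,7]=15
  first=0(a) contributes 35
  first=1(b) contributes 21
|[w]| = 56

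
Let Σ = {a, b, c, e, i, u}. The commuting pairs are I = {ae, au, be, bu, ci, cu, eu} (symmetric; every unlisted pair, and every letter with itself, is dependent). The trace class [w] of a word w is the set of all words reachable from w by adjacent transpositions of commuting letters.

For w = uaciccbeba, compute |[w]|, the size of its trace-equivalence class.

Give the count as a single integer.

#0=u has no predecessor
#1=a has no predecessor
#2=c depends on [1:a]
#3=i depends on [0:u, 1:a]
#4=c depends on [2:c]
#5=c depends on [4:c]
#6=b depends on [3:i, 5:c]
#7=e depends on [3:i, 5:c]
#8=b depends on [6:b]
#9=a depends on [8:b]
sources: [0:u, 1:a]
N(rest) = Σ N(rest − s) over sources s of rest; N(one piece) = 1:
  size 1 → [7]=1  [9]=1
  size 2 → [7,9]=2  [8,9]=1
  size 3 → [6,8,9]=1  [7,8,9]=3
  size 4 → [6,7,8,9]=4
  size 5 → [3,6,7,8,9]=4  [5,6,7,8,9]=4
  size 6 → [0,3,6,7,8,9]=4  [3,5,6,7,8,9]=8  [4,5,6,7,8,9]=4
  size 7 → [0,3,5,6,7,8,9]=12  [2,4,5,6,7,8,9]=4  [3,4,5,6,7,8,9]=12
  size 8 → [0,3,4,5,6,7,8,9]=24  [2,3,4,5,6,7,8,9]=16
  first=0(u) contributes 16
  first=1(a) contributes 40
|[w]| = 56

56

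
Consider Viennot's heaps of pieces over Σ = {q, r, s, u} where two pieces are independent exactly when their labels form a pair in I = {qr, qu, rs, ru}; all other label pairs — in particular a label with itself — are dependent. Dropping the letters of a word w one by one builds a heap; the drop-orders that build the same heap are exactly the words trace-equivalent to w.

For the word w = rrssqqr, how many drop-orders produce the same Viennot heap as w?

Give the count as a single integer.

#0=r has no predecessor
#1=r depends on [0:r]
#2=s has no predecessor
#3=s depends on [2:s]
#4=q depends on [3:s]
#5=q depends on [4:q]
#6=r depends on [1:r]
sources: [0:r, 2:s]
N(rest) = Σ N(rest − s) over sources s of rest; N(one piece) = 1:
  size 1 → [5]=1  [6]=1
  size 2 → [1,6]=1  [4,5]=1  [5,6]=2
  size 3 → [0,1,6]=1  [1,5,6]=3  [3,4,5]=1  [4,5,6]=3
  size 4 → [0,1,5,6]=4  [1,4,5,6]=6  [2,3,4,5]=1  [3,4,5,6]=4
  size 5 → [0,1,4,5,6]=10  [1,3,4,5,6]=10  [2,3,4,5,6]=5
  first=0(r) contributes 15
  first=2(s) contributes 20
|[w]| = 35

35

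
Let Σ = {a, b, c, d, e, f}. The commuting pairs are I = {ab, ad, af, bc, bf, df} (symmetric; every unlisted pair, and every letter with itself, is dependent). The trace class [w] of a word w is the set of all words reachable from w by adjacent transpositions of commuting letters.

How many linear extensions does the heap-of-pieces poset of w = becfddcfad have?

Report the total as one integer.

0(b) covers ∅
1(e) covers 0:b
2(c) covers 1:e
3(f) covers 2:c
4(d) covers 2:c
5(d) covers 4:d
6(c) covers 3:f, 5:d
7(f) covers 6:c
8(a) covers 6:c
9(d) covers 6:c
floor of heap: 0:b
completions by unplaced set U, small U first (add the entries for U minus each lowest piece of U):
  |U|=1: {7}:1  {8}:1  {9}:1
  |U|=2: {7,8}:2  {7,9}:2  {8,9}:2
  |U|=3: {7,8,9}:6
  |U|=4: {6,7,8,9}:6
  |U|=5: {3,6,7,8,9}:6  {5,6,7,8,9}:6
  |U|=6: {3,5,6,7,8,9}:12  {4,5,6,7,8,9}:6
  |U|=7: {3,4,5,6,7,8,9}:18
  |U|=8: {2,3,4,5,6,7,8,9}:18
  start at 0(b): 18

18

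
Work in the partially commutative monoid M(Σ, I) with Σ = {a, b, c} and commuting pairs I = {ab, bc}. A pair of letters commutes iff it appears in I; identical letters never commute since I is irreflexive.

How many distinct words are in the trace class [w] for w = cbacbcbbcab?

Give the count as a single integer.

462

drop 0:c onto floor
drop 1:b onto floor
drop 2:a onto {0:c}
drop 3:c onto {2:a}
drop 4:b onto {1:b}
drop 5:c onto {3:c}
drop 6:b onto {4:b}
drop 7:b onto {6:b}
drop 8:c onto {5:c}
drop 9:a onto {8:c}
drop 10:b onto {7:b}
ground layer = {0:c, 1:b}
drop-orders for the pieces not yet dropped (sum over which currently-grounded one goes next):
  1 to go: {9} 1  {10} 1
  2 to go: {7,10} 1  {8,9} 1  {9,10} 2
  3 to go: {5,8,9} 1  {6,7,10} 1  {7,9,10} 3  {8,9,10} 3
  4 to go: {3,5,8,9} 1  {4,6,7,10} 1  {5,8,9,10} 4  {6,7,9,10} 4  {7,8,9,10} 6
  5 to go: {1,4,6,7,10} 1  {2,3,5,8,9} 1  {3,5,8,9,10} 5  {4,6,7,9,10} 5  {5,7,8,9,10} 10  {6,7,8,9,10} 10
  6 to go: {0,2,3,5,8,9} 1  {1,4,6,7,9,10} 6  {2,3,5,8,9,10} 6  {3,5,7,8,9,10} 15  {4,6,7,8,9,10} 15  {5,6,7,8,9,10} 20
  7 to go: {0,2,3,5,8,9,10} 7  {1,4,6,7,8,9,10} 21  {2,3,5,7,8,9,10} 21  {3,5,6,7,8,9,10} 35  {4,5,6,7,8,9,10} 35
  8 to go: {0,2,3,5,7,8,9,10} 28  {1,4,5,6,7,8,9,10} 56  {2,3,5,6,7,8,9,10} 56  {3,4,5,6,7,8,9,10} 70
  9 to go: {0,2,3,5,6,7,8,9,10} 84  {1,3,4,5,6,7,8,9,10} 126  {2,3,4,5,6,7,8,9,10} 126
  if 0:c drops first: 252 orders
  if 1:b drops first: 210 orders
heap linearizations: 462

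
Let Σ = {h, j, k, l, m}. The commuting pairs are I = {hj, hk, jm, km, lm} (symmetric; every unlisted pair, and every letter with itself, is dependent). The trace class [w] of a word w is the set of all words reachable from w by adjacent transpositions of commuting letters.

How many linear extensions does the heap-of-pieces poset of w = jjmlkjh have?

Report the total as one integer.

drop 0:j onto floor
drop 1:j onto {0:j}
drop 2:m onto floor
drop 3:l onto {1:j}
drop 4:k onto {3:l}
drop 5:j onto {4:k}
drop 6:h onto {2:m, 3:l}
ground layer = {0:j, 2:m}
drop-orders for the pieces not yet dropped (sum over which currently-grounded one goes next):
  1 to go: {5} 1  {6} 1
  2 to go: {2,6} 1  {4,5} 1  {5,6} 2
  3 to go: {2,5,6} 3  {4,5,6} 3
  4 to go: {2,4,5,6} 6  {3,4,5,6} 3
  5 to go: {1,3,4,5,6} 3  {2,3,4,5,6} 9
  if 0:j drops first: 12 orders
  if 2:m drops first: 3 orders
heap linearizations: 15

15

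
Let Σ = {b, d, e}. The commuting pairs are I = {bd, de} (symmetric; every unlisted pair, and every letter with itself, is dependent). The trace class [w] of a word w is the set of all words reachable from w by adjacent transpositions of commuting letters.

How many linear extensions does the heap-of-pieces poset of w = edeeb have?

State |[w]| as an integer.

drop 0:e onto floor
drop 1:d onto floor
drop 2:e onto {0:e}
drop 3:e onto {2:e}
drop 4:b onto {3:e}
ground layer = {0:e, 1:d}
drop-orders for the pieces not yet dropped (sum over which currently-grounded one goes next):
  1 to go: {1} 1  {4} 1
  2 to go: {1,4} 2  {3,4} 1
  3 to go: {1,3,4} 3  {2,3,4} 1
  if 0:e drops first: 4 orders
  if 1:d drops first: 1 orders
heap linearizations: 5

5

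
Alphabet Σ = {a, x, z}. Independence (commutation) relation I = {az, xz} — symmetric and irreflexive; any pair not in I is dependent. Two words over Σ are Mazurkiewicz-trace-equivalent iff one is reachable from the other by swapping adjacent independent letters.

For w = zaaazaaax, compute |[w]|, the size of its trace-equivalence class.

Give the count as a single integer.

#0=z has no predecessor
#1=a has no predecessor
#2=a depends on [1:a]
#3=a depends on [2:a]
#4=z depends on [0:z]
#5=a depends on [3:a]
#6=a depends on [5:a]
#7=a depends on [6:a]
#8=x depends on [7:a]
sources: [0:z, 1:a]
N(rest) = Σ N(rest − s) over sources s of rest; N(one piece) = 1:
  size 1 → [4]=1  [8]=1
  size 2 → [0,4]=1  [4,8]=2  [7,8]=1
  size 3 → [0,4,8]=3  [4,7,8]=3  [6,7,8]=1
  size 4 → [0,4,7,8]=6  [4,6,7,8]=4  [5,6,7,8]=1
  size 5 → [0,4,6,7,8]=10  [3,5,6,7,8]=1  [4,5,6,7,8]=5
  size 6 → [0,4,5,6,7,8]=15  [2,3,5,6,7,8]=1  [3,4,5,6,7,8]=6
  size 7 → [0,3,4,5,6,7,8]=21  [1,2,3,5,6,7,8]=1  [2,3,4,5,6,7,8]=7
  first=0(z) contributes 8
  first=1(a) contributes 28
|[w]| = 36

36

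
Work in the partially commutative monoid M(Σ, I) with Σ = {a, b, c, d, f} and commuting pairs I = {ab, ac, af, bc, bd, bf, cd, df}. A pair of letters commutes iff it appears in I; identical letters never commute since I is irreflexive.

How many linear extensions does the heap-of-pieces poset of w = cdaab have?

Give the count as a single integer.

piece 0:c — minimal
piece 1:d — minimal
piece 2:a rests on {1:d}
piece 3:a rests on {2:a}
piece 4:b — minimal
minimal pieces: {0:c, 1:d, 4:b}
ways to finish when only these pieces remain (= sum over removing one remaining piece with nothing left below it):
  1 left: {0}→1  {3}→1  {4}→1
  2 left: {0,3}→2  {0,4}→2  {2,3}→1  {3,4}→2
  3 left: {0,2,3}→3  {0,3,4}→6  {1,2,3}→1  {2,3,4}→3
  placing 0:c first → 4 extensions
  placing 1:d first → 12 extensions
  placing 4:b first → 4 extensions
total linear extensions = 20

20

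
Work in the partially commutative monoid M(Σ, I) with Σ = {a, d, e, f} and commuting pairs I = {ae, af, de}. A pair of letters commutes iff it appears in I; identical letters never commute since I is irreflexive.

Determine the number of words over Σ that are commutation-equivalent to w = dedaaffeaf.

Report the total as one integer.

126

piece 0:d — minimal
piece 1:e — minimal
piece 2:d rests on {0:d}
piece 3:a rests on {2:d}
piece 4:a rests on {3:a}
piece 5:f rests on {1:e, 2:d}
piece 6:f rests on {5:f}
piece 7:e rests on {6:f}
piece 8:a rests on {4:a}
piece 9:f rests on {7:e}
minimal pieces: {0:d, 1:e}
ways to finish when only these pieces remain (= sum over removing one remaining piece with nothing left below it):
  1 left: {8}→1  {9}→1
  2 left: {4,8}→1  {7,9}→1  {8,9}→2
  3 left: {3,4,8}→1  {4,8,9}→3  {6,7,9}→1  {7,8,9}→3
  4 left: {3,4,8,9}→4  {4,7,8,9}→6  {5,6,7,9}→1  {6,7,8,9}→4
  5 left: {1,5,6,7,9}→1  {3,4,7,8,9}→10  {4,6,7,8,9}→10  {5,6,7,8,9}→5
  6 left: {1,5,6,7,8,9}→6  {3,4,6,7,8,9}→20  {4,5,6,7,8,9}→15
  7 left: {1,4,5,6,7,8,9}→21  {3,4,5,6,7,8,9}→35
  8 left: {1,3,4,5,6,7,8,9}→56  {2,3,4,5,6,7,8,9}→35
  placing 0:d first → 91 extensions
  placing 1:e first → 35 extensions
total linear extensions = 126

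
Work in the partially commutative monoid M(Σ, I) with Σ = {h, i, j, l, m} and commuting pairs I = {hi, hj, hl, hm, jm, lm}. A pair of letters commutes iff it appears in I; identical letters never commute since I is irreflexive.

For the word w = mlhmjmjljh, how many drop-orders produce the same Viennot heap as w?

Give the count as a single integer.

#0=m has no predecessor
#1=l has no predecessor
#2=h has no predecessor
#3=m depends on [0:m]
#4=j depends on [1:l]
#5=m depends on [3:m]
#6=j depends on [4:j]
#7=l depends on [6:j]
#8=j depends on [7:l]
#9=h depends on [2:h]
sources: [0:m, 1:l, 2:h]
N(rest) = Σ N(rest − s) over sources s of rest; N(one piece) = 1:
  size 1 → [5]=1  [8]=1  [9]=1
  size 2 → [2,9]=1  [3,5]=1  [5,8]=2  [5,9]=2  [7,8]=1  [8,9]=2
  size 3 → [0,3,5]=1  [2,5,9]=3  [2,8,9]=3  [3,5,8]=3  [3,5,9]=3  [5,7,8]=3  [5,8,9]=6  [6,7,8]=1  [7,8,9]=3
  size 4 → [0,3,5,8]=4  [0,3,5,9]=4  [2,3,5,9]=6  [2,5,8,9]=12  [2,7,8,9]=6  [3,5,7,8]=6  [3,5,8,9]=12  [4,6,7,8]=1  [5,6,7,8]=4  [5,7,8,9]=12  [6,7,8,9]=4
  size 5 → [0,2,3,5,9]=10  [0,3,5,7,8]=10  [0,3,5,8,9]=20  [1,4,6,7,8]=1  [2,3,5,8,9]=30  [2,5,7,8,9]=30  [2,6,7,8,9]=10  [3,5,6,7,8]=10  [3,5,7,8,9]=30  [4,5,6,7,8]=5  [4,6,7,8,9]=5  [5,6,7,8,9]=20
  size 6 → [0,2,3,5,8,9]=60  [0,3,5,6,7,8]=20  [0,3,5,7,8,9]=60  [1,4,5,6,7,8]=6  [1,4,6,7,8,9]=6  [2,3,5,7,8,9]=90  [2,4,6,7,8,9]=15  [2,5,6,7,8,9]=60  [3,4,5,6,7,8]=15  [3,5,6,7,8,9]=60  [4,5,6,7,8,9]=30
  size 7 → [0,2,3,5,7,8,9]=210  [0,3,4,5,6,7,8]=35  [0,3,5,6,7,8,9]=140  [1,2,4,6,7,8,9]=21  [1,3,4,5,6,7,8]=21  [1,4,5,6,7,8,9]=42  [2,3,5,6,7,8,9]=210  [2,4,5,6,7,8,9]=105  [3,4,5,6,7,8,9]=105
  size 8 → [0,1,3,4,5,6,7,8]=56  [0,2,3,5,6,7,8,9]=560  [0,3,4,5,6,7,8,9]=280  [1,2,4,5,6,7,8,9]=168  [1,3,4,5,6,7,8,9]=168  [2,3,4,5,6,7,8,9]=420
  first=0(m) contributes 756
  first=1(l) contributes 1260
  first=2(h) contributes 504
|[w]| = 2520

2520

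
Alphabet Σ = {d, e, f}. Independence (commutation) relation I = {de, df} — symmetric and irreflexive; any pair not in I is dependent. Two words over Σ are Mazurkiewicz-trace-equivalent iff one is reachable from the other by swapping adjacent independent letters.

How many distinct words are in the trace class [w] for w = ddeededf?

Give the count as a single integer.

drop 0:d onto floor
drop 1:d onto {0:d}
drop 2:e onto floor
drop 3:e onto {2:e}
drop 4:d onto {1:d}
drop 5:e onto {3:e}
drop 6:d onto {4:d}
drop 7:f onto {5:e}
ground layer = {0:d, 2:e}
drop-orders for the pieces not yet dropped (sum over which currently-grounded one goes next):
  1 to go: {6} 1  {7} 1
  2 to go: {4,6} 1  {5,7} 1  {6,7} 2
  3 to go: {1,4,6} 1  {3,5,7} 1  {4,6,7} 3  {5,6,7} 3
  4 to go: {0,1,4,6} 1  {1,4,6,7} 4  {2,3,5,7} 1  {3,5,6,7} 4  {4,5,6,7} 6
  5 to go: {0,1,4,6,7} 5  {1,4,5,6,7} 10  {2,3,5,6,7} 5  {3,4,5,6,7} 10
  6 to go: {0,1,4,5,6,7} 15  {1,3,4,5,6,7} 20  {2,3,4,5,6,7} 15
  if 0:d drops first: 35 orders
  if 2:e drops first: 35 orders
heap linearizations: 70

70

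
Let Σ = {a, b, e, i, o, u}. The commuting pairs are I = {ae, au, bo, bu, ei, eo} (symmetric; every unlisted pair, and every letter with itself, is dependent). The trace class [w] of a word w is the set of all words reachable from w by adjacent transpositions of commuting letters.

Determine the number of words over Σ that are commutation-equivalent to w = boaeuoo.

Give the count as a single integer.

8

0(b) covers ∅
1(o) covers ∅
2(a) covers 0:b, 1:o
3(e) covers 0:b
4(u) covers 1:o, 3:e
5(o) covers 2:a, 4:u
6(o) covers 5:o
floor of heap: 0:b, 1:o
completions by unplaced set U, small U first (add the entries for U minus each lowest piece of U):
  |U|=1: {6}:1
  |U|=2: {5,6}:1
  |U|=3: {2,5,6}:1  {4,5,6}:1
  |U|=4: {2,4,5,6}:2  {3,4,5,6}:1
  |U|=5: {1,2,4,5,6}:2  {2,3,4,5,6}:3
  start at 0(b): 5
  start at 1(o): 3
sum over floor = 8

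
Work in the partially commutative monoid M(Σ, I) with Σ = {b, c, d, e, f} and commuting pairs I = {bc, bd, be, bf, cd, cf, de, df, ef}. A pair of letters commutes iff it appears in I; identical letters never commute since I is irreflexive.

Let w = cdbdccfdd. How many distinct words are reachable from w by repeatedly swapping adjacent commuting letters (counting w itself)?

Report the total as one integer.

2520

piece 0:c — minimal
piece 1:d — minimal
piece 2:b — minimal
piece 3:d rests on {1:d}
piece 4:c rests on {0:c}
piece 5:c rests on {4:c}
piece 6:f — minimal
piece 7:d rests on {3:d}
piece 8:d rests on {7:d}
minimal pieces: {0:c, 1:d, 2:b, 6:f}
ways to finish when only these pieces remain (= sum over removing one remaining piece with nothing left below it):
  1 left: {2}→1  {5}→1  {6}→1  {8}→1
  2 left: {2,5}→2  {2,6}→2  {2,8}→2  {4,5}→1  {5,6}→2  {5,8}→2  {6,8}→2  {7,8}→1
  3 left: {0,4,5}→1  {2,4,5}→3  {2,5,6}→6  {2,5,8}→6  {2,6,8}→6  {2,7,8}→3  {3,7,8}→1  {4,5,6}→3  {4,5,8}→3  {5,6,8}→6  {5,7,8}→3  {6,7,8}→3
  4 left: {0,2,4,5}→4  {0,4,5,6}→4  {0,4,5,8}→4  {1,3,7,8}→1  {2,3,7,8}→4  {2,4,5,6}→12  {2,4,5,8}→12  {2,5,6,8}→24  {2,5,7,8}→12  {2,6,7,8}→12  {3,5,7,8}→4  {3,6,7,8}→4  {4,5,6,8}→12  {4,5,7,8}→6  {5,6,7,8}→12
  5 left: {0,2,4,5,6}→20  {0,2,4,5,8}→20  {0,4,5,6,8}→20  {0,4,5,7,8}→10  {1,2,3,7,8}→5  {1,3,5,7,8}→5  {1,3,6,7,8}→5  {2,3,5,7,8}→20  {2,3,6,7,8}→20  {2,4,5,6,8}→60  {2,4,5,7,8}→30  {2,5,6,7,8}→60  {3,4,5,7,8}→10  {3,5,6,7,8}→20  {4,5,6,7,8}→30
  6 left: {0,2,4,5,6,8}→120  {0,2,4,5,7,8}→60  {0,3,4,5,7,8}→20  {0,4,5,6,7,8}→60  {1,2,3,5,7,8}→30  {1,2,3,6,7,8}→30  {1,3,4,5,7,8}→15  {1,3,5,6,7,8}→30  {2,3,4,5,7,8}→60  {2,3,5,6,7,8}→120  {2,4,5,6,7,8}→180  {3,4,5,6,7,8}→60
  7 left: {0,1,3,4,5,7,8}→35  {0,2,3,4,5,7,8}→140  {0,2,4,5,6,7,8}→420  {0,3,4,5,6,7,8}→140  {1,2,3,4,5,7,8}→105  {1,2,3,5,6,7,8}→210  {1,3,4,5,6,7,8}→105  {2,3,4,5,6,7,8}→420
  placing 0:c first → 840 extensions
  placing 1:d first → 1120 extensions
  placing 2:b first → 280 extensions
  placing 6:f first → 280 extensions
total linear extensions = 2520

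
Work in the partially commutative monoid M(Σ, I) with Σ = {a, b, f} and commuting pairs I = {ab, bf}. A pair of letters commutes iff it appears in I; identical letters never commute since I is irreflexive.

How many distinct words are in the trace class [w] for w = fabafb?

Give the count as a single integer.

piece 0:f — minimal
piece 1:a rests on {0:f}
piece 2:b — minimal
piece 3:a rests on {1:a}
piece 4:f rests on {3:a}
piece 5:b rests on {2:b}
minimal pieces: {0:f, 2:b}
ways to finish when only these pieces remain (= sum over removing one remaining piece with nothing left below it):
  1 left: {4}→1  {5}→1
  2 left: {2,5}→1  {3,4}→1  {4,5}→2
  3 left: {1,3,4}→1  {2,4,5}→3  {3,4,5}→3
  4 left: {0,1,3,4}→1  {1,3,4,5}→4  {2,3,4,5}→6
  placing 0:f first → 10 extensions
  placing 2:b first → 5 extensions
total linear extensions = 15

15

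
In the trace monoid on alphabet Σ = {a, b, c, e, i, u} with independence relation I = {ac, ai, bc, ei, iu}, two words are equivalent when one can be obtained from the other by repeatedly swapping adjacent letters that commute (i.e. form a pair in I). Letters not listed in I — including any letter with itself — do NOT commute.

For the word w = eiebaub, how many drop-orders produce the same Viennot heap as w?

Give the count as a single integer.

3

piece 0:e — minimal
piece 1:i — minimal
piece 2:e rests on {0:e}
piece 3:b rests on {1:i, 2:e}
piece 4:a rests on {3:b}
piece 5:u rests on {4:a}
piece 6:b rests on {5:u}
minimal pieces: {0:e, 1:i}
ways to finish when only these pieces remain (= sum over removing one remaining piece with nothing left below it):
  1 left: {6}→1
  2 left: {5,6}→1
  3 left: {4,5,6}→1
  4 left: {3,4,5,6}→1
  5 left: {1,3,4,5,6}→1  {2,3,4,5,6}→1
  placing 0:e first → 2 extensions
  placing 1:i first → 1 extensions
total linear extensions = 3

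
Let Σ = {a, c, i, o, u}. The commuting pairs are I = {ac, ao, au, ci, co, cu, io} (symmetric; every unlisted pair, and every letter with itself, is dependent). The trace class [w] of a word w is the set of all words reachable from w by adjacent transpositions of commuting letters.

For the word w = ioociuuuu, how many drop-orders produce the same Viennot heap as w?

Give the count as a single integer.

54

drop 0:i onto floor
drop 1:o onto floor
drop 2:o onto {1:o}
drop 3:c onto floor
drop 4:i onto {0:i}
drop 5:u onto {2:o, 4:i}
drop 6:u onto {5:u}
drop 7:u onto {6:u}
drop 8:u onto {7:u}
ground layer = {0:i, 1:o, 3:c}
drop-orders for the pieces not yet dropped (sum over which currently-grounded one goes next):
  1 to go: {3} 1  {8} 1
  2 to go: {3,8} 2  {7,8} 1
  3 to go: {3,7,8} 3  {6,7,8} 1
  4 to go: {3,6,7,8} 4  {5,6,7,8} 1
  5 to go: {2,5,6,7,8} 1  {3,5,6,7,8} 5  {4,5,6,7,8} 1
  6 to go: {0,4,5,6,7,8} 1  {1,2,5,6,7,8} 1  {2,3,5,6,7,8} 6  {2,4,5,6,7,8} 2  {3,4,5,6,7,8} 6
  7 to go: {0,2,4,5,6,7,8} 3  {0,3,4,5,6,7,8} 7  {1,2,3,5,6,7,8} 7  {1,2,4,5,6,7,8} 3  {2,3,4,5,6,7,8} 14
  if 0:i drops first: 24 orders
  if 1:o drops first: 24 orders
  if 3:c drops first: 6 orders
heap linearizations: 54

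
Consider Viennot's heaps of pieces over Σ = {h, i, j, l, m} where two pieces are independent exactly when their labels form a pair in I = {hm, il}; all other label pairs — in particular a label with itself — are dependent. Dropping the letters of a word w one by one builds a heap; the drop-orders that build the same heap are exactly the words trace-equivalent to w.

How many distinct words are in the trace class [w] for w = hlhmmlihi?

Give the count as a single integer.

6

0(h) covers ∅
1(l) covers 0:h
2(h) covers 1:l
3(m) covers 1:l
4(m) covers 3:m
5(l) covers 2:h, 4:m
6(i) covers 2:h, 4:m
7(h) covers 5:l, 6:i
8(i) covers 7:h
floor of heap: 0:h
completions by unplaced set U, small U first (add the entries for U minus each lowest piece of U):
  |U|=1: {8}:1
  |U|=2: {7,8}:1
  |U|=3: {5,7,8}:1  {6,7,8}:1
  |U|=4: {5,6,7,8}:2
  |U|=5: {2,5,6,7,8}:2  {4,5,6,7,8}:2
  |U|=6: {2,4,5,6,7,8}:4  {3,4,5,6,7,8}:2
  |U|=7: {2,3,4,5,6,7,8}:6
  start at 0(h): 6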